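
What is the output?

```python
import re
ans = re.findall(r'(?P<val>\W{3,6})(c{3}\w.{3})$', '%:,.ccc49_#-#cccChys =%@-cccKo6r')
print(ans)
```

This matches 3 to 6 of a non-word character (captured as 'val'); then exactly 3 of the literal 'c', then a word character, then exactly 3 of any character (captured); then anchored at the end.
Multiple groups make `findall` return tuples — one 2-tuple for the one match.

[(' =%@-', 'cccKo6r')]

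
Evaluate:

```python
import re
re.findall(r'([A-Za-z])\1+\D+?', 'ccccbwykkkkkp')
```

['c', 'k']

A backreference is literal: `\1` must see the identical characters the first group matched.
Matches: at [0:5] match 'ccccb', group 1 = 'c'; at [7:13] match 'kkkkkp', group 1 = 'k'.
`findall` collects group 1 from each match (2 total).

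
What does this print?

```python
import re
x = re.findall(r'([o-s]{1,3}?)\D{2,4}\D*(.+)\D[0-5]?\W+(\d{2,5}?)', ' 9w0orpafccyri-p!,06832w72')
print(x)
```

The pattern matches 1 to 3 of a character in [o-s] (lazy) (captured); then 2 to 4 of a non-digit, then zero or more of a non-digit; then one or more of any character (captured); then a non-digit, then optionally a character in [0-5], then one or more of a non-word character; then 2 to 5 of a digit (lazy) (captured).
Matches: at [4:20] match 'orpafccyri-p!,06', groups = ('o', 'p', '06').
With 3 capturing groups, `findall` returns a 3-tuple per match.

[('o', 'p', '06')]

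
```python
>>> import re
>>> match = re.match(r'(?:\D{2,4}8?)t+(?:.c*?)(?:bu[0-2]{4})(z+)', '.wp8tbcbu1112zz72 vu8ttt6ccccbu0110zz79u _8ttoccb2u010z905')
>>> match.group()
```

With `match`, the pattern is implicitly anchored at the beginning.
The match spans [0:15] → '.wp8tbcbu1112zz'.

'.wp8tbcbu1112zz'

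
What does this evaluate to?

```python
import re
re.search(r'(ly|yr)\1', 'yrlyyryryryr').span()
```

`\1` is not a pattern — it's the concrete string captured by group 1, re-applied verbatim.
The match spans [4:8] → 'yryr'.

(4, 8)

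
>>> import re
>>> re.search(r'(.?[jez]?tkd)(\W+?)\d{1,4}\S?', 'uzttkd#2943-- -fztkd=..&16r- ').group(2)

'#'

This matches optionally any character, then optionally one of [jez], then the literal 'tkd' (captured); then one or more of a non-word character (lazy) (captured); then 1 to 4 of a digit, then optionally a non-whitespace character.
`search` walks the string left to right and returns the first match it finds.
The match spans [2:12] → 'ttkd#2943-'.
Captured: group 1 = 'ttkd', group 2 = '#'.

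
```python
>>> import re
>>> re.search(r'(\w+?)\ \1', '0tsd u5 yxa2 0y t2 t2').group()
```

`\1` has to match the exact text group 1 already captured.
The match spans [16:21] → 't2 t2'.

't2 t2'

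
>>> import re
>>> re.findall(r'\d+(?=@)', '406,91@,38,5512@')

['91', '5512']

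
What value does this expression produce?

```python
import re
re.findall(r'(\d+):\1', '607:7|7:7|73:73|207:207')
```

The backreference `\1` re-matches whatever the first group consumed, character for character.
Matches: at [2:5] match '7:7', group 1 = '7'; at [6:9] match '7:7', group 1 = '7'; at [10:15] match '73:73', group 1 = '73'; at [16:23] match '207:207', group 1 = '207'.
One capturing group, so `findall` returns just the captured substring from each match — 4 in all.

['7', '7', '73', '207']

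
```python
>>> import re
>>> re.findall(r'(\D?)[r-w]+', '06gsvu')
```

Because there's exactly one group, `findall` drops the full match and keeps group 1 from the one hit.

['g']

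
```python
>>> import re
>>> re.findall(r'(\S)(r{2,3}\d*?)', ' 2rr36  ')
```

[('2', 'rr')]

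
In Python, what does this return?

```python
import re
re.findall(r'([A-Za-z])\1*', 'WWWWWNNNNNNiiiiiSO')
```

['W', 'N', 'i', 'S', 'O']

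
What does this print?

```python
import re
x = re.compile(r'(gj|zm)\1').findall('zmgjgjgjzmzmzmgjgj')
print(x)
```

After group 1 captures some text, `\1` only succeeds where that same text appears again.
Matches: at [2:6] match 'gjgj', group 1 = 'gj'; at [8:12] match 'zmzm', group 1 = 'zm'; at [14:18] match 'gjgj', group 1 = 'gj'.
With a single group, `findall` returns only what that group captured — 3 items.

['gj', 'zm', 'gj']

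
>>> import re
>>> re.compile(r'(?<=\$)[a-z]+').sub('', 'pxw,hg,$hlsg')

Because the assertion is zero-width, the text it checks is not consumed and won't appear in the result.
Every occurrence is swapped for ''.

'pxw,hg,$'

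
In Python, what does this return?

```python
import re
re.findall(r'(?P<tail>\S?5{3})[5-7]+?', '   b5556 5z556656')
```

Pattern: optionally a non-whitespace character, then exactly 3 of the literal '5' (captured as 'tail'); then one or more of a character in [5-7] (lazy).
With a single group, `findall` returns only what that group captured — 1 item.

['b555']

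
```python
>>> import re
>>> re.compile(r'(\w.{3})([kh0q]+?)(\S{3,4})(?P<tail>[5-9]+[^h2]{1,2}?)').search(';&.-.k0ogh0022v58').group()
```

This matches a word character, then exactly 3 of any character (captured); then one or more of one of [kh0q] (lazy) (captured); then 3 to 4 of a non-whitespace character (captured); then one or more of a character in [5-9], then 1 to 2 of any character except [h2] (lazy) (captured as 'tail').
`re.search` tries every starting position until one works.
The match spans [5:17] → 'k0ogh0022v58'.
Captured: group 1 = 'k0og', group 2 = 'h0', group 3 = '022v', group 4 = '58'.

'k0ogh0022v58'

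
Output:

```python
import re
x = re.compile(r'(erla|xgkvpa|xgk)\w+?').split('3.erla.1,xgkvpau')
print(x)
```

Alternation tries branches left to right and keeps the first one that lets the overall match succeed at that position.
With a capturing group present, the delimiter's captured portion is kept in the result list.

['3.erla.1,', 'xgkvpa', '']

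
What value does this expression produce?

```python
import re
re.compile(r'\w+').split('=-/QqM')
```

['=-/', '']

The string is cut at each match, leaving 2 pieces.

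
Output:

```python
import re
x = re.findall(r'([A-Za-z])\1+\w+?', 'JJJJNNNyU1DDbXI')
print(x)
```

['J', 'N', 'D']

After group 1 captures some text, `\1` only succeeds where that same text appears again.
Matches: at [0:5] match 'JJJJN', group 1 = 'J'; at [5:8] match 'NNy', group 1 = 'N'; at [10:13] match 'DDb', group 1 = 'D'.
Because there's exactly one group, `findall` drops the full match and keeps group 1 from each hit.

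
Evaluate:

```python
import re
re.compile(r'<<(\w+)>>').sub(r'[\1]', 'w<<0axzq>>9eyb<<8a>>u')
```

'w[0axzq]9eyb[8a]u'

Matches: at [1:10] → '<<0axzq>>'; at [14:20] → '<<8a>>'.
Each match is replaced using the text its own group 1 captured.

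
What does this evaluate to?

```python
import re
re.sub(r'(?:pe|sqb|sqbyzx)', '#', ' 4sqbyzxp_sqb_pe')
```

' 4#yzxp_#_#'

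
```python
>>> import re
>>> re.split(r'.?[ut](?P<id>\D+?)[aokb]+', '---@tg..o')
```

Pattern: optionally any character, then one of [ut]; then one or more of a non-digit (lazy) (captured as 'id'); then one or more of one of [aokb].
Matches to split on: at [3:9] → '@tg..o'.
Because the pattern has a capturing group, `split` also inserts each captured text between the pieces.

['---', 'g..', '']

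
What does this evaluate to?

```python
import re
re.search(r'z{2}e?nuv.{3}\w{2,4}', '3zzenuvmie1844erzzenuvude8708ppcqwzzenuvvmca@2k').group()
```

'zzenuvmie1844'

The pattern matches exactly 2 of a literal 'z', then optionally a literal 'e'; then the literal 'nuv', then exactly 3 of any character, then 2 to 4 of a word character.
The match spans [1:14] → 'zzenuvmie1844'.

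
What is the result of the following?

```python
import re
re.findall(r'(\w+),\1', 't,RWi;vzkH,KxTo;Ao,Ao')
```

['Ao']

After group 1 captures some text, `\1` only succeeds where that same text appears again.
One capturing group, so `findall` returns just the captured substring from the one match — 1 in all.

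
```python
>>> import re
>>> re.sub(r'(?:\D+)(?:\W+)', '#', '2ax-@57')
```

'2#57'

The pattern matches one or more of a non-digit (non-capturing group); then one or more of a non-word character (non-capturing group).
Matches: at [1:5] → 'ax-@'.
Every occurrence is swapped for '#'.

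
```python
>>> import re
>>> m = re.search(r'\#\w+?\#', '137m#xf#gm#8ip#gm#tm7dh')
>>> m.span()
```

(4, 8)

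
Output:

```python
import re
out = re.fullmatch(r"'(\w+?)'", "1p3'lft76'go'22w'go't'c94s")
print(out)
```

None

`fullmatch` succeeds only if the pattern covers the string from start to end.
Here there's no way to consume every character, so the call returns None.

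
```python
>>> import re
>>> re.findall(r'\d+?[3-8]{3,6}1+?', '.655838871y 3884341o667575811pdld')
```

['655838871', '3884341', '66757581']

The pattern matches one or more of a digit (lazy); then 3 to 6 of a character in [3-8], then one or more of a literal '1' (lazy).
The `?` after the quantifier makes it lazy — it takes as little as possible before letting the rest of the pattern try.
Walking the string: at [1:10] → '655838871'; at [12:19] → '3884341'; at [20:28] → '66757581'.
Since nothing is captured, `findall` lists the 3 matched substrings directly.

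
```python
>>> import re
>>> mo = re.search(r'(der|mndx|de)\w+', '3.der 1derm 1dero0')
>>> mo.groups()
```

('de',)

`re.search` tries every starting position until one works.
The match spans [2:5] → 'der'.
Captured: group 1 = 'de'.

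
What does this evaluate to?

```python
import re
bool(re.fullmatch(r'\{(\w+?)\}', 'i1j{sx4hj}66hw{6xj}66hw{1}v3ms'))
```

`re.fullmatch` is like wrapping the pattern in `^…$` (in single-line mode).
Here the string isn't matched end-to-end, so the call returns None, and `bool(None)` is False.

False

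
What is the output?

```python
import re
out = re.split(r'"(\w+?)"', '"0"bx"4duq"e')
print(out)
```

Matches to split on: at [0:3] → '"0"'; at [5:11] → '"4duq"'.
`re.split` interleaves the captured-group text with the surrounding fragments.

['', '0', 'bx', '4duq', 'e']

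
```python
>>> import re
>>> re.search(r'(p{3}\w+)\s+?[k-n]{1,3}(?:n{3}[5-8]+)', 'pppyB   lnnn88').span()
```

(0, 14)

This matches exactly 3 of a literal 'p', then one or more of a word character (captured); then one or more of whitespace (lazy), then 1 to 3 of a character in [k-n]; then exactly 3 of a literal 'n', then one or more of a character in [5-8] (non-capturing group).
`re.search` tries every starting position until one works.
The match spans [0:14] → 'pppyB   lnnn88'.
Captured: group 1 = 'pppyB'.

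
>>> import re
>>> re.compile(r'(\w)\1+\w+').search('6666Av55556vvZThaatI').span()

(0, 20)

After group 1 captures some text, `\1` only succeeds where that same text appears again.
The match spans [0:20] → '6666Av55556vvZThaatI'.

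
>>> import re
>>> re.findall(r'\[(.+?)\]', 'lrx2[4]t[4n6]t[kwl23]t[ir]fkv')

['4', '4n6', 'kwl23', 'ir']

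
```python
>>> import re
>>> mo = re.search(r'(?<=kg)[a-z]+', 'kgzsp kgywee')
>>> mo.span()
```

(2, 5)

The lookaround is zero-width — it requires the adjacent text to match without consuming it, so the asserted text isn't part of the match.
`re.search` tries every starting position until one works.
The match spans [2:5] → 'zsp'.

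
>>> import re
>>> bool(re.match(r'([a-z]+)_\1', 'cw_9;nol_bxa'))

False

With `match`, the pattern is implicitly anchored at the beginning.
Here position 0 doesn't satisfy it, so the call returns None, and `bool(None)` is False.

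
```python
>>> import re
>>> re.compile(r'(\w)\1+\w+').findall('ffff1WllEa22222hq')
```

After group 1 captures some text, `\1` only succeeds where that same text appears again.
Because there's exactly one group, `findall` drops the full match and keeps group 1 from the one hit.

['f']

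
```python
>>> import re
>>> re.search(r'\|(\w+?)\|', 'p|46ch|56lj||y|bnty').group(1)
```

`re.search` scans for the first position where the pattern succeeds.
The match spans [1:7] → '|46ch|'.
Captured: group 1 = '46ch'.

'46ch'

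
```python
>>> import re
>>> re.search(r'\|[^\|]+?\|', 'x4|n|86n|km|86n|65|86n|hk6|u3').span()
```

`search` walks the string left to right and returns the first match it finds.
The match spans [2:5] → '|n|'.

(2, 5)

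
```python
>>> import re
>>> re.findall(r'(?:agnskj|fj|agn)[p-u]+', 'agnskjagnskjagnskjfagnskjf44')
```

['agns', 'agns', 'agns', 'agns']

Matches: at [0:4] → 'agns'; at [6:10] → 'agns'; at [12:16] → 'agns'; at [19:23] → 'agns'.
No capturing groups, so `findall` returns the 4 full match strings.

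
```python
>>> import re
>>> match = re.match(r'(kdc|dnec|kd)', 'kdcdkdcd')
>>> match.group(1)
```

'kdc'

Alternation isn't longest-match — the leftmost alternative that fits at this position is chosen.
With `match`, the pattern is implicitly anchored at the beginning.
The match spans [0:3] → 'kdc'.
Captured: group 1 = 'kdc'.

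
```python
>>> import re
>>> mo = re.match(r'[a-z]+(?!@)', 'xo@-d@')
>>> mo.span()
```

A negative assertion filters positions out without eating any characters.
`match` is anchored at position 0; if the pattern doesn't fit there, it returns None.
The match spans [0:1] → 'x'.

(0, 1)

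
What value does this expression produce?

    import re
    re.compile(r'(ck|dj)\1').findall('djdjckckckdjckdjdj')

['dj', 'ck', 'dj']

`\1` is not a pattern — it's the concrete string captured by group 1, re-applied verbatim.
`findall` collects group 1 from each match (3 total).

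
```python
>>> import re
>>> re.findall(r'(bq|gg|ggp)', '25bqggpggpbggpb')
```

['bq', 'gg', 'gg', 'gg']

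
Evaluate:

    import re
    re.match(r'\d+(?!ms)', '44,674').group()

The negative lookaround is zero-width — it rules out positions where the adjacent text would match, without consuming anything.
`re.match` won't scan ahead — the pattern has to work from the very first character.
The match spans [0:2] → '44'.

'44'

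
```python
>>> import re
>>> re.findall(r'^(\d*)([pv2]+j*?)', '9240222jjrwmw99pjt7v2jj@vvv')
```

[('924022', '2')]

Because the quantifier is non-greedy, it stops expanding at the earliest point where the rest of the pattern can succeed.
With 2 capturing groups, `findall` returns a 2-tuple per match.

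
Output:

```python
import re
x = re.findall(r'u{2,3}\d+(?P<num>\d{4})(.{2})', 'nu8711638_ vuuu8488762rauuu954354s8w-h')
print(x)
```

Pattern: 2 to 3 of a literal 'u', then one or more of a digit; then exactly 4 of a digit (captured as 'num'); then exactly 2 of any character (captured).
Walking the string: at [12:24] match 'uuu8488762ra', groups = ('8762', 'ra'); at [24:35] match 'uuu954354s8', groups = ('4354', 's8').
2 groups means each result is a tuple of 2 captured strings — 2 here.

[('8762', 'ra'), ('4354', 's8')]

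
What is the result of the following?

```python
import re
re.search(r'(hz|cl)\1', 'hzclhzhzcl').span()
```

(4, 8)

The backreference `\1` re-matches whatever the first group consumed, character for character.
The match spans [4:8] → 'hzhz'.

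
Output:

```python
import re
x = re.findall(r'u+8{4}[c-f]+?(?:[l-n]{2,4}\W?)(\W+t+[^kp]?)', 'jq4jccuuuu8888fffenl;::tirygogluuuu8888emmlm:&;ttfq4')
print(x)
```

['::ti', '&;ttf']

With a single group, `findall` returns only what that group captured — 2 items.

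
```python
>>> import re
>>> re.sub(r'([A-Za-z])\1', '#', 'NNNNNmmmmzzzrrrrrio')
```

`\1` is not a pattern — it's the concrete string captured by group 1, re-applied verbatim.
Each match is replaced by '#'.

'##N###z##rio'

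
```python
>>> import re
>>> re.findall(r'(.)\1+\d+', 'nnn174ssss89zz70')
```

['n', 's', 'z']

After group 1 captures some text, `\1` only succeeds where that same text appears again.
With a single group, `findall` returns only what that group captured — 3 items.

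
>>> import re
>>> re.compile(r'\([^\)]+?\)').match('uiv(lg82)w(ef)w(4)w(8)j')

`re.match` won't scan ahead — the pattern has to work from the very first character.
Here the string doesn't start with a match, so the call returns None.

None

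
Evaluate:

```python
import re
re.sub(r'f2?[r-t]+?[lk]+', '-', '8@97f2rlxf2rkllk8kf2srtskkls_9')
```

'8@97-x-8k-s_9'

The pattern matches a literal 'f', then optionally the literal '2'; then one or more of a character in [r-t] (lazy), then one or more of one of [lk].
`sub` substitutes '-' at each match site.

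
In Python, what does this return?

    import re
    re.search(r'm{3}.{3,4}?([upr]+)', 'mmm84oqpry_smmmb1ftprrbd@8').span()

(0, 9)

The pattern matches exactly 3 of a literal 'm', then 3 to 4 of any character (lazy); then one or more of one of [upr] (captured).
The match spans [0:9] → 'mmm84oqpr'.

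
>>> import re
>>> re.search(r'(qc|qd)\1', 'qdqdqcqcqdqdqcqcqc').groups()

The match spans [0:4] → 'qdqd'.
Captured: group 1 = 'qd'.

('qd',)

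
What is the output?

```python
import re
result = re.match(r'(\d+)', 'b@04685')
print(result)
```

None

With `match`, the pattern is implicitly anchored at the beginning.
Here the string doesn't start with a match, so the call returns None.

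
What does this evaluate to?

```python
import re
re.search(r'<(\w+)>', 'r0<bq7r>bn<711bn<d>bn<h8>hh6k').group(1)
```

'bq7r'

Unlike `match`, `search` isn't anchored — it looks for the pattern anywhere in the string.
The match spans [2:8] → '<bq7r>'.
Captured: group 1 = 'bq7r'.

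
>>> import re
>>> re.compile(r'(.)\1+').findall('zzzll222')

['z', 'l', '2']

`\1` is not a pattern — it's the concrete string captured by group 1, re-applied verbatim.
With a single group, `findall` returns only what that group captured — 3 items.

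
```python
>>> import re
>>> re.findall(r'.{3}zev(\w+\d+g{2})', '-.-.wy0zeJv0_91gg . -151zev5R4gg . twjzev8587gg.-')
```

['5R4gg', '8587gg']

This matches exactly 3 of any character, then the literal 'zev'; then one or more of a word character, then one or more of a digit, then exactly 2 of the literal 'g' (captured).
Matches: at [21:32] match '151zev5R4gg', group 1 = '5R4gg'; at [35:47] match 'twjzev8587gg', group 1 = '8587gg'.
One capturing group, so `findall` returns just the captured substring from each match — 2 in all.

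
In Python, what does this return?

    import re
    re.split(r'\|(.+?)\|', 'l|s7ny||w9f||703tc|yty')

['l', 's7ny', '', 'w9f', '', '703tc', 'yty']

Lazy quantifiers expand one character at a time until the remainder of the pattern can match.
Matches to split on: at [1:7] → '|s7ny|'; at [7:12] → '|w9f|'; at [12:19] → '|703tc|'.
Because the pattern has a capturing group, `split` also inserts each captured text between the pieces.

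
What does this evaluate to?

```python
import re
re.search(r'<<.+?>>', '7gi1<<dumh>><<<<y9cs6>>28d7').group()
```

The match spans [4:12] → '<<dumh>>'.

'<<dumh>>'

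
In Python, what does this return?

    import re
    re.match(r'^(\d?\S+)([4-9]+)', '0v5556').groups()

('0v555', '6')

This matches anchored at the start of the string; then optionally a digit, then one or more of a non-whitespace character (captured); then one or more of a character in [4-9] (captured).
With `match`, the pattern is implicitly anchored at the beginning.
The match spans [0:6] → '0v5556'.
Captured: group 1 = '0v555', group 2 = '6'.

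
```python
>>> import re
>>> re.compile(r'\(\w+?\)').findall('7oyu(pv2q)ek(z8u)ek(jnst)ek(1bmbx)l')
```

['(pv2q)', '(z8u)', '(jnst)', '(1bmbx)']

Since nothing is captured, `findall` lists the 4 matched substrings directly.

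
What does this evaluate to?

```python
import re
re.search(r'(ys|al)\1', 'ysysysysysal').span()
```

The backreference `\1` re-matches whatever the first group consumed, character for character.
The match spans [0:4] → 'ysys'.

(0, 4)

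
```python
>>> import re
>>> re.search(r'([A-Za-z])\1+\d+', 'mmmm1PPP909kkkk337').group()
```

`\1` is not a pattern — it's the concrete string captured by group 1, re-applied verbatim.
`re.search` scans for the first position where the pattern succeeds.
The match spans [0:5] → 'mmmm1'.
Captured: group 1 = 'm'.

'mmmm1'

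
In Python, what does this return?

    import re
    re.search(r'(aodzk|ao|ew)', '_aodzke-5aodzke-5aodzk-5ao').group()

'aodzk'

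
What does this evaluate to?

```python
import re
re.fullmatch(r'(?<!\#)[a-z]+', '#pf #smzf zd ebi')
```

`re.fullmatch` is like wrapping the pattern in `^…$` (in single-line mode).
Here the string isn't matched end-to-end, so the call returns None.

None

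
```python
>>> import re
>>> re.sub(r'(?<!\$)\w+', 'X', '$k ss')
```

'$k X'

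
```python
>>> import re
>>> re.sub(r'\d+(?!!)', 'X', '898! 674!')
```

'X8! X4!'

The negative lookaround is zero-width — it rules out positions where the adjacent text would match, without consuming anything.
Matches: at [0:2] → '89'; at [5:7] → '67'.
Every occurrence is swapped for 'X'.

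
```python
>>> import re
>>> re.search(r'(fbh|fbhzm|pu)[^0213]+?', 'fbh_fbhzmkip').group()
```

The match spans [0:4] → 'fbh_'.

'fbh_'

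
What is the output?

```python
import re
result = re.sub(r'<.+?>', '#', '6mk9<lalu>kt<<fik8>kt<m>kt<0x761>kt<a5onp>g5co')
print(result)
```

6mk9#kt#kt#kt#kt#g5co

Every occurrence is swapped for '#'.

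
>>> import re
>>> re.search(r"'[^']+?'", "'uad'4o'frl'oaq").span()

`search` walks the string left to right and returns the first match it finds.
The match spans [0:5] → "'uad'".

(0, 5)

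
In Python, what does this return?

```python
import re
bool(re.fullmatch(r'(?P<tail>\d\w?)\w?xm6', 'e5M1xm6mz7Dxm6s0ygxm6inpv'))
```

The pattern matches a digit, then optionally a word character (captured as 'tail'); then optionally a word character, then the literal 'xm6'.
`re.fullmatch` is like wrapping the pattern in `^…$` (in single-line mode).
Here there's no way to consume every character, so the call returns None, and `bool(None)` is False.

False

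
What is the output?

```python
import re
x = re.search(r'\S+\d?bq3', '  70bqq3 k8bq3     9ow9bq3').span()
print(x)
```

(9, 14)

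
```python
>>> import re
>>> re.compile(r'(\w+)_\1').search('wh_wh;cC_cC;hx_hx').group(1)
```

'wh'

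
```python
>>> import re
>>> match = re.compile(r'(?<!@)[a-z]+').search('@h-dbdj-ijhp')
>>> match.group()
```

A negative assertion filters positions out without eating any characters.
Unlike `match`, `search` isn't anchored — it looks for the pattern anywhere in the string.
The match spans [3:7] → 'dbdj'.

'dbdj'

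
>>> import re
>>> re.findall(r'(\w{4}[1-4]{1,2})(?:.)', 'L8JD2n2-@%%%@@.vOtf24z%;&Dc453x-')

This matches exactly 4 of a word character, then 1 to 2 of a character in [1-4] (captured); then any character (non-capturing group).
Scanning left to right: at [0:6] match 'L8JD2n', group 1 = 'L8JD2'; at [15:22] match 'vOtf24z', group 1 = 'vOtf24'; at [25:31] match 'Dc453x', group 1 = 'Dc453'.
Because there's exactly one group, `findall` drops the full match and keeps group 1 from each hit.

['L8JD2', 'vOtf24', 'Dc453']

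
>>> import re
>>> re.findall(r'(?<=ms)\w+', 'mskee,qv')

['kee']

The positive lookaround only admits positions where the adjacent text matches; those characters stay outside the span.
Walking the string: at [2:5] → 'kee'.
With no groups in the pattern, `findall` gives back each whole match — 1 here.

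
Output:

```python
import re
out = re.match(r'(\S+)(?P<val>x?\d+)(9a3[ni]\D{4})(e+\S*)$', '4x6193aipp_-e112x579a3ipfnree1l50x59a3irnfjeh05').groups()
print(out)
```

('4x6193aipp_-e112x579a3ipfnree1l50x', '5', '9a3irnfj', 'eh05')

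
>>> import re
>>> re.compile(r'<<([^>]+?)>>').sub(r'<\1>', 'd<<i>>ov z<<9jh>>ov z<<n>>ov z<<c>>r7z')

'd<i>ov z<9jh>ov z<n>ov z<c>r7z'

The replacement refers to a captured group, so each match is rewritten using its own captured text.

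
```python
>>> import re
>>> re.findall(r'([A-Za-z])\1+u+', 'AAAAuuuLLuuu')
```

['A', 'L']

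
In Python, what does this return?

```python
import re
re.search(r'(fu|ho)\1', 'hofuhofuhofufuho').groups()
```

('fu',)

A backreference is literal: `\1` must see the identical characters the first group matched.
`search` walks the string left to right and returns the first match it finds.
The match spans [10:14] → 'fufu'.
Captured: group 1 = 'fu'.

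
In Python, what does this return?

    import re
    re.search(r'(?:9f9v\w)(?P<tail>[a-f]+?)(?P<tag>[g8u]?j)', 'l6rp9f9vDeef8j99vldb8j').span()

(4, 14)

This matches the literal '9f', then the literal '9v', then a word character (non-capturing group); then one or more of a character in [a-f] (lazy) (captured as 'tail'); then optionally one of [g8u], then the literal 'j' (captured as 'tag').
`re.search` scans for the first position where the pattern succeeds.
The match spans [4:14] → '9f9vDeef8j'.
Captured: group 1 = 'eef', group 2 = '8j'.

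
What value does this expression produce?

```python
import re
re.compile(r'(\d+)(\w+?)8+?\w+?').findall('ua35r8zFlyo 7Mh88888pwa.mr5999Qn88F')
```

[('35', 'r'), ('7', 'Mh'), ('8', '8'), ('5999', 'Qn')]

The pattern matches one or more of a digit (captured); then one or more of a word character (lazy) (captured); then one or more of a literal '8' (lazy), then one or more of a word character (lazy).
A non-greedy quantifier consumes as few characters as it can — just enough that the remainder of the pattern still matches from where it stops; whatever follows it matches normally.
Matches: at [2:7] match '35r8z', groups = ('35', 'r'); at [12:17] match '7Mh88', groups = ('7', 'Mh'); at [17:21] match '888p', groups = ('8', '8'); at [26:34] match '5999Qn88', groups = ('5999', 'Qn').
`findall` packs the 2 group values into a tuple for every match.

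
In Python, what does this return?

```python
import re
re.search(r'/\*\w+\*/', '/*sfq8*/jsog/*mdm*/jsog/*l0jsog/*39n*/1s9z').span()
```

`search` walks the string left to right and returns the first match it finds.
The match spans [0:8] → '/*sfq8*/'.

(0, 8)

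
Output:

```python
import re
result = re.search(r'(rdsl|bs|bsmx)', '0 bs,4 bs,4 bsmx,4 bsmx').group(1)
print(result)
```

The match spans [2:4] → 'bs'.
Captured: group 1 = 'bs'.

bs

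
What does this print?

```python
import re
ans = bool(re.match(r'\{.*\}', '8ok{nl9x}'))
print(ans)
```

`re.match` won't scan ahead — the pattern has to work from the very first character.
Here the pattern fails at index 0, so the call returns None, and `bool(None)` is False.

False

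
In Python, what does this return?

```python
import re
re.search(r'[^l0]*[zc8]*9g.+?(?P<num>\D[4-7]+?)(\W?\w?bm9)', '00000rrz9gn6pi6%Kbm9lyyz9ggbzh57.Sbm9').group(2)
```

The match spans [5:20] → 'rrz9gn6pi6%Kbm9'.
Captured: group 1 = 'i6', group 2 = '%Kbm9'.

'%Kbm9'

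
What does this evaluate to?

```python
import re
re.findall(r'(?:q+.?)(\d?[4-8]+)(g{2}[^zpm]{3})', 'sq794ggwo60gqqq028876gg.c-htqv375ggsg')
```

[('94', 'ggwo6'), ('28876', 'gg.c-')]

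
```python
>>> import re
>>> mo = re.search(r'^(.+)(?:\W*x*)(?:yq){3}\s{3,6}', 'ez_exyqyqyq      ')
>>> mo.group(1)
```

The match spans [0:17] → 'ez_exyqyqyq      '.
Captured: group 1 = 'ez_ex'.

'ez_ex'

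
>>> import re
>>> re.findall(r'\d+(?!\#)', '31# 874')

A negative assertion filters positions out without eating any characters.
Walking the string: at [0:1] → '3'; at [4:7] → '874'.
Since nothing is captured, `findall` lists the 2 matched substrings directly.

['3', '874']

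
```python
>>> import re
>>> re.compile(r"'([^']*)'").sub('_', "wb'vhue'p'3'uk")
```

'wb_p_uk'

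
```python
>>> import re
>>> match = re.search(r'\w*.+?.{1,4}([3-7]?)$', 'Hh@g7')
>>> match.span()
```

This matches zero or more of a word character; then one or more of any character (lazy), then 1 to 4 of any character; then optionally a character in [3-7] (captured); then anchored at the end.
`re.search` tries every starting position until one works.
The match spans [0:5] → 'Hh@g7'.
Captured: group 1 = ''.

(0, 5)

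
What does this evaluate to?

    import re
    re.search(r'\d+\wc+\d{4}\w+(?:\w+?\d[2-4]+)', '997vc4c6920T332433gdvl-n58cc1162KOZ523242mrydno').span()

(24, 41)

This matches one or more of a digit, then a word character, then one or more of the literal 'c'; then exactly 4 of a digit, then one or more of a word character; then one or more of a word character (lazy), then a digit, then one or more of a character in [2-4] (non-capturing group).
`re.search` scans for the first position where the pattern succeeds.
The match spans [24:41] → '58cc1162KOZ523242'.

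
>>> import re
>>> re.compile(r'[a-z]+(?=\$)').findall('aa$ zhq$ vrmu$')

Because the assertion is zero-width, the text it checks is not consumed and won't appear in the result.
`findall` yields the raw match text (3 of them) because the pattern has no groups.

['aa', 'zhq', 'vrmu']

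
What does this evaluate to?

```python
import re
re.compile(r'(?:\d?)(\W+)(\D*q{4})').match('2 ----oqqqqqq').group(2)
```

The pattern matches optionally a digit (non-capturing group); then one or more of a non-word character (captured); then zero or more of a non-digit, then exactly 4 of a literal 'q' (captured).
`match` is anchored at position 0; if the pattern doesn't fit there, it returns None.
The match spans [0:13] → '2 ----oqqqqqq'.
Captured: group 1 = ' ----', group 2 = 'oqqqqqq'.

'oqqqqqq'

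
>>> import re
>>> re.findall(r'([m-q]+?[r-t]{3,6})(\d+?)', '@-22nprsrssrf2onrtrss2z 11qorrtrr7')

[('onrtrss', '2'), ('qorrtrr', '7')]

This matches one or more of a character in [m-q] (lazy), then 3 to 6 of a character in [r-t] (captured); then one or more of a digit (lazy) (captured).
Multiple groups make `findall` return tuples — one 2-tuple for each match.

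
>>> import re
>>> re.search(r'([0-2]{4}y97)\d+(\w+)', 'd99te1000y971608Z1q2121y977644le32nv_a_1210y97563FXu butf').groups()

Pattern: exactly 4 of a character in [0-2], then the literal 'y97' (captured); then one or more of a digit; then one or more of a word character (captured).
`re.search` scans for the first position where the pattern succeeds.
The match spans [5:52] → '1000y971608Z1q2121y977644le32nv_a_1210y97563FXu'.
Captured: group 1 = '1000y97', group 2 = 'Z1q2121y977644le32nv_a_1210y97563FXu'.

('1000y97', 'Z1q2121y977644le32nv_a_1210y97563FXu')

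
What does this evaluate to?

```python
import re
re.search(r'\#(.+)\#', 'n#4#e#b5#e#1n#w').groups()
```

The match spans [1:14] → '#4#e#b5#e#1n#'.
Captured: group 1 = '4#e#b5#e#1n'.

('4#e#b5#e#1n',)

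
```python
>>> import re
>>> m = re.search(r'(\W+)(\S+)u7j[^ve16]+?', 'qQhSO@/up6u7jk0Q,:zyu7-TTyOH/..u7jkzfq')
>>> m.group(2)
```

'up6u7jk0Q,:zyu7-TTyOH/..'

The pattern matches one or more of a non-word character (captured); then one or more of a non-whitespace character (captured); then the literal 'u7j', then one or more of any character except [ve16] (lazy).
With the lazy modifier that quantifier settles for the fewest repetitions that let the rest of the pattern succeed (the atoms after it are unaffected and can still be greedy).
Unlike `match`, `search` isn't anchored — it looks for the pattern anywhere in the string.
The match spans [5:35] → '@/up6u7jk0Q,:zyu7-TTyOH/..u7jk'.
Captured: group 1 = '@/', group 2 = 'up6u7jk0Q,:zyu7-TTyOH/..'.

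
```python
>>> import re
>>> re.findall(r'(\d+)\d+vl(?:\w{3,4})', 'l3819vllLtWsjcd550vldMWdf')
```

The pattern matches one or more of a digit (captured); then one or more of a digit, then the literal 'vl'; then 3 to 4 of a word character (non-capturing group).
Matches: at [1:11] match '3819vllLtW', group 1 = '381'; at [15:24] match '550vldMWd', group 1 = '55'.
One capturing group, so `findall` returns just the captured substring from each match — 2 in all.

['381', '55']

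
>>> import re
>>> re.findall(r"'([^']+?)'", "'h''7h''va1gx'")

Walking the string: at [0:3] match "'h'", group 1 = 'h'; at [3:7] match "'7h'", group 1 = '7h'; at [7:14] match "'va1gx'", group 1 = 'va1gx'.
`findall` collects group 1 from each match (3 total).

['h', '7h', 'va1gx']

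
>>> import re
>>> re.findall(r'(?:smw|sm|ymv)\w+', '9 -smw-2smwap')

Matches: at [3:6] → 'smw'; at [8:13] → 'smwap'.
Since nothing is captured, `findall` lists the 2 matched substrings directly.

['smw', 'smwap']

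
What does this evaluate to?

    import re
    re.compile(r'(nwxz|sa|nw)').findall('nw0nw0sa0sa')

Walking the string: at [0:2] match 'nw', group 1 = 'nw'; at [3:5] match 'nw', group 1 = 'nw'; at [6:8] match 'sa', group 1 = 'sa'; at [9:11] match 'sa', group 1 = 'sa'.
With a single group, `findall` returns only what that group captured — 4 items.

['nw', 'nw', 'sa', 'sa']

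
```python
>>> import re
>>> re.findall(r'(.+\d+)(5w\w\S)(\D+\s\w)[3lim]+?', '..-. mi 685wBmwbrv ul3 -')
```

The pattern matches one or more of any character, then one or more of a digit (captured); then the literal '5w', then a word character, then a non-whitespace character (captured); then one or more of a non-digit, then whitespace, then a word character (captured); then one or more of one of [3lim] (lazy).
`findall` packs the 3 group values into a tuple for every match.

[('..-. mi 68', '5wBm', 'wbrv u')]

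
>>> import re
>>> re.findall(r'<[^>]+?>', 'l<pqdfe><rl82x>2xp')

['<pqdfe>', '<rl82x>']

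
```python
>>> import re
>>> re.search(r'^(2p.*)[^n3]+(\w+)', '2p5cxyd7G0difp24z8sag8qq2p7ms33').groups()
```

The match spans [0:31] → '2p5cxyd7G0difp24z8sag8qq2p7ms33'.
Captured: group 1 = '2p5cxyd7G0difp24z8sag8qq2p7m', group 2 = '33'.

('2p5cxyd7G0difp24z8sag8qq2p7m', '33')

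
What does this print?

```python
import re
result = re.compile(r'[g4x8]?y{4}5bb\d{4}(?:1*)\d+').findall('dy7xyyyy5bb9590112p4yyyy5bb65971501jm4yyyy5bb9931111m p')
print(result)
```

This matches optionally one of [g4x8], then exactly 4 of the literal 'y', then the literal '5bb'; then exactly 4 of a digit; then zero or more of a literal '1' (non-capturing group); then one or more of a digit.
Walking the string: at [3:18] → 'xyyyy5bb9590112'; at [19:35] → '4yyyy5bb65971501'; at [37:52] → '4yyyy5bb9931111'.
With no groups in the pattern, `findall` gives back each whole match — 3 here.

['xyyyy5bb9590112', '4yyyy5bb65971501', '4yyyy5bb9931111']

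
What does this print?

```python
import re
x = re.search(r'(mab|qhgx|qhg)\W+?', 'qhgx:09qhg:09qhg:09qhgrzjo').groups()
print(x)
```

('qhgx',)

`re.search` tries every starting position until one works.
The match spans [0:5] → 'qhgx:'.
Captured: group 1 = 'qhgx'.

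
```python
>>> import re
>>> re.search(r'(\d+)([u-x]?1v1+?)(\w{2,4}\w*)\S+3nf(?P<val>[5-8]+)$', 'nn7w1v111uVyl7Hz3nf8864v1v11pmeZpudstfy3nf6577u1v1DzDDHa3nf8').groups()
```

The match spans [2:60] → '7w1v111uVyl7Hz3nf8864v1v11pmeZpudstfy3nf6577u1v1DzDDHa3nf8'.
Captured: group 1 = '7', group 2 = 'w1v1', group 3 = '11uVyl7Hz3nf8864v1v11pmeZpudstfy3nf6577u1v1DzDDH', group 4 = '8'.

('7', 'w1v1', '11uVyl7Hz3nf8864v1v11pmeZpudstfy3nf6577u1v1DzDDH', '8')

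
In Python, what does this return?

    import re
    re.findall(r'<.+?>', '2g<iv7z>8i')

Scanning left to right: at [2:8] → '<iv7z>'.
Since nothing is captured, `findall` lists the 1 matched substring directly.

['<iv7z>']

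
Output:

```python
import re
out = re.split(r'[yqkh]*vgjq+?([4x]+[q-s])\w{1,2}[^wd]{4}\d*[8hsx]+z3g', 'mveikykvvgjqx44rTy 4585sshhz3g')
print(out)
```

The pattern matches zero or more of one of [yqkh], then the literal 'vgj', then one or more of a literal 'q' (lazy); then one or more of one of [4x], then a character in [q-s] (captured); then 1 to 2 of a word character, then exactly 4 of any character except [wd]; then zero or more of a digit, then one or more of one of [8hsx], then the literal 'z3g'.
Matches to split on: at [8:30] → 'vgjqx44rTy 4585sshhz3g'.
The group in the pattern means `split` returns the separators' captures alongside the pieces.

['mveikykv', 'x44r', '']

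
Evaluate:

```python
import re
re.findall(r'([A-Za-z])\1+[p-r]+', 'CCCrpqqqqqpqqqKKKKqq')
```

`\1` is not a pattern — it's the concrete string captured by group 1, re-applied verbatim.
One capturing group, so `findall` returns just the captured substring from each match — 2 in all.

['C', 'K']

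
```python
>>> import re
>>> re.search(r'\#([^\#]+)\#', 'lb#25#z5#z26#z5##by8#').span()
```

(2, 6)

The match spans [2:6] → '#25#'.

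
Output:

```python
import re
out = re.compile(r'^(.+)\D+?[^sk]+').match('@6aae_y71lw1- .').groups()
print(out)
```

('@6aae_y71lw1-',)

Pattern: anchored at the start of the string; then one or more of any character (captured); then one or more of a non-digit (lazy); then one or more of any character except [sk].
`re.match` only tries the pattern at the start of the string.
The match spans [0:15] → '@6aae_y71lw1- .'.
Captured: group 1 = '@6aae_y71lw1-'.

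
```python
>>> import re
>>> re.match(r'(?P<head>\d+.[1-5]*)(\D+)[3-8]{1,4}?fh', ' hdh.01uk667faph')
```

None

The pattern matches one or more of a digit, then any character, then zero or more of a character in [1-5] (captured as 'head'); then one or more of a non-digit (captured); then 1 to 4 of a character in [3-8] (lazy), then a literal 'f', then a literal 'h'.
`re.match` won't scan ahead — the pattern has to work from the very first character.
Here the string doesn't start with a match, so the call returns None.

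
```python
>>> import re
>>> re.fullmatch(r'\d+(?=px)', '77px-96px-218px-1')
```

None

The `(?=…)`/`(?<=…)` assertion just peeks at neighbouring text; it doesn't advance the match position.
`fullmatch` succeeds only if the pattern covers the string from start to end.
Here the string isn't matched end-to-end, so the call returns None.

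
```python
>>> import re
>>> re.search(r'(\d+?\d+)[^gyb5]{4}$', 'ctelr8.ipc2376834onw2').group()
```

'2376834onw2'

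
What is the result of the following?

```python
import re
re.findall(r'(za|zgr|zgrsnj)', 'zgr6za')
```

['zgr', 'za']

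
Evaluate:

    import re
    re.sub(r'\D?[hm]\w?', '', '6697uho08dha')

'669708'

Pattern: optionally a non-digit, then one of [hm]; then optionally a word character.
`sub` substitutes '' at each match site.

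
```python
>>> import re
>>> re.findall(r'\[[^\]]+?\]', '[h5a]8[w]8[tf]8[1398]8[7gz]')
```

['[h5a]', '[w]', '[tf]', '[1398]', '[7gz]']

No capturing groups, so `findall` returns the 5 full match strings.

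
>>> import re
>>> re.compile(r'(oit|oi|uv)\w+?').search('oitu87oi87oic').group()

Alternation isn't longest-match — the leftmost alternative that fits at this position is chosen.
The match spans [0:4] → 'oitu'.

'oitu'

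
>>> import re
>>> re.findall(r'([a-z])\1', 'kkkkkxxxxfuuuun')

['k', 'k', 'x', 'x', 'u', 'u']

The backreference `\1` re-matches whatever the first group consumed, character for character.
Walking the string: at [0:2] match 'kk', group 1 = 'k'; at [2:4] match 'kk', group 1 = 'k'; at [5:7] match 'xx', group 1 = 'x'; at [7:9] match 'xx', group 1 = 'x'; at [10:12] match 'uu', group 1 = 'u'; ….
`findall` collects group 1 from each match (6 total).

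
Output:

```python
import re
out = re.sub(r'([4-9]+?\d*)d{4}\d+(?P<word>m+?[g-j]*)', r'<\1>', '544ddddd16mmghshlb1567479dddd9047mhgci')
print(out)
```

Each match is replaced using the text its own group 1 captured.

544ddddd16mmghshlb1<567479>ci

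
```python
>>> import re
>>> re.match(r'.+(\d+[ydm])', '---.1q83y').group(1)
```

The match spans [0:9] → '---.1q83y'.
Captured: group 1 = '3y'.

'3y'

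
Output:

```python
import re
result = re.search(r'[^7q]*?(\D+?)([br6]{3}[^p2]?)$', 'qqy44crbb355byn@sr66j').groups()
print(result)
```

('byn@s', 'r66j')

The match spans [2:21] → 'y44crbb355byn@sr66j'.
Captured: group 1 = 'byn@s', group 2 = 'r66j'.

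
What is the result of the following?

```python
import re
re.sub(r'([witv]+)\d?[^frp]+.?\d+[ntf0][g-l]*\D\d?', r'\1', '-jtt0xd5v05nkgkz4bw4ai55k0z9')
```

'-jttbw4ai55k0z9'

Pattern: one or more of one of [witv] (captured); then optionally a digit, then one or more of any character except [frp]; then optionally any character, then one or more of a digit, then one of [ntf0]; then zero or more of a character in [g-l], then a non-digit, then optionally a digit.
Matches: at [2:17] → 'tt0xd5v05nkgkz4'.
`\1` in the replacement pulls in group 1's text for each match.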